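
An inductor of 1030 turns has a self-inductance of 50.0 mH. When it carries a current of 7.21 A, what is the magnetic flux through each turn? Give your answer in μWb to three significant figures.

Φ_B ≈ 350 μWb

From L = NΦ_B/I, the flux per turn is Φ_B = LI/N.
Φ_B = (5.000×10^-2 H)(7.21 A)/1030 = 3.500×10^-4 Wb.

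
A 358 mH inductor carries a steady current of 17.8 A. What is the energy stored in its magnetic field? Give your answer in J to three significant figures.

U ≈ 56.7 J

Stored magnetic energy: U = ½LI².
U = ½(0.358 H)(17.8 A)² = 56.71 J.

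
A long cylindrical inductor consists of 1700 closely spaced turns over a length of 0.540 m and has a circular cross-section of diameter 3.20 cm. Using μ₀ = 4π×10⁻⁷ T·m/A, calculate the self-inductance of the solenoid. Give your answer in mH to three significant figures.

A = π(d/2)² = π(1.600×10^-2 m)² = 8.042×10^-4 m².
For a long solenoid, L = μ₀N²A/ℓ.
L = (4π×10⁻⁷)(1700)²(8.042×10^-4)/(0.54 m) = 5.409×10^-3 H.

L ≈ 5.41 mH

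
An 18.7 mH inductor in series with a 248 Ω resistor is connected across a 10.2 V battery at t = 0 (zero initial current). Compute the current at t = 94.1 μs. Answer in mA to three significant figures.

τ = L/R = 1.870×10^-2/248 = 7.540×10^-5 s; final current I_∞ = ε/R = 10.2/248 = 4.113×10^-2 A.
I(t) = I_∞(1 − e^(−t/τ)) with t/τ = 1.248.
I = (4.113×10^-2)(1 − e^(−1.248)) = 2.932×10^-2 A.

I ≈ 29.3 mA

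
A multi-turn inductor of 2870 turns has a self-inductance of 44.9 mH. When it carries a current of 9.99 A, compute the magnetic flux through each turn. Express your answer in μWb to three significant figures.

From L = NΦ_B/I, the flux per turn is Φ_B = LI/N.
Φ_B = (4.490×10^-2 H)(9.99 A)/2870 = 1.563×10^-4 Wb.

Φ_B ≈ 156 μWb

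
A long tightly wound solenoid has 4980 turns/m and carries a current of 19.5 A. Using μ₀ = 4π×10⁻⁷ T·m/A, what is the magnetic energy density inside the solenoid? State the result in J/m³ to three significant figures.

u ≈ 5930 J/m³

B = μ₀nI = (4π×10⁻⁷)(4.980×10^3)(19.5) = 0.122 T.
u = B²/(2μ₀) = (0.122)²/(2×4π×10⁻⁷) = 5.925×10^3 J/m³.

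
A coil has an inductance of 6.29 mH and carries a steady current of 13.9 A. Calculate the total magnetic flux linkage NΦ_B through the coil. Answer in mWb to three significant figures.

NΦ_B ≈ 87.4 mWb

From L = NΦ_B/I, the flux linkage is NΦ_B = LI.
NΦ_B = (6.290×10^-3 H)(13.9 A) = 8.743×10^-2 Wb.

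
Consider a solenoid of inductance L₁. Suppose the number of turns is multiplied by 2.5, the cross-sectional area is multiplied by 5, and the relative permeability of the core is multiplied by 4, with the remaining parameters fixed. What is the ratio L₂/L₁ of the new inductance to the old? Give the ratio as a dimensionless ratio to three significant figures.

For a solenoid, L ∝ μᵣN²A/ℓ.
L₂/L₁ = (2.5)^2 × (5) × (4) = 125.

L₂/L₁ = 125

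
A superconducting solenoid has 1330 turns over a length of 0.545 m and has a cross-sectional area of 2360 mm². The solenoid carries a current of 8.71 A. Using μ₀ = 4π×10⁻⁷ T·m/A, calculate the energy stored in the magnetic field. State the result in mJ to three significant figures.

A = 2360 mm² = 2.360×10^-3 m².
L = μ₀N²A/ℓ = (4π×10⁻⁷)(1330)²(2.360×10^-3)/(0.545) = 9.626×10^-3 H.
U = ½LI² = ½(9.626×10^-3)(8.71)² = 0.3651 J.

U ≈ 365 mJ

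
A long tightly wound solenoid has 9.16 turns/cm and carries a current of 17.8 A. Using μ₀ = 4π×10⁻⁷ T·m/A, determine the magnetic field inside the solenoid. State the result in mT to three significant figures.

Inside a long solenoid, B = μ₀nI.
B = (4π×10⁻⁷)(916 m⁻¹)(17.8 A) = 2.049×10^-2 T.

B ≈ 20.5 mT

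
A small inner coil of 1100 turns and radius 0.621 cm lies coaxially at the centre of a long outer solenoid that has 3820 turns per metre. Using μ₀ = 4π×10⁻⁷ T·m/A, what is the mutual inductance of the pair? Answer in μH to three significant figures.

The outer solenoid produces a uniform field B₁ = μ₀n₁I₁ across the inner coil,
so the flux linkage is N₂Φ = N₂B₁A₂ = μ₀n₁N₂A₂·I₁, giving M = μ₀n₁N₂A₂.
A₂ = πr² = π(6.210×10^-3 m)² = 1.212×10^-4 m².
M = (4π×10⁻⁷)(3820)(1100)(1.212×10^-4) = 6.397×10^-4 H.

M ≈ 640 μH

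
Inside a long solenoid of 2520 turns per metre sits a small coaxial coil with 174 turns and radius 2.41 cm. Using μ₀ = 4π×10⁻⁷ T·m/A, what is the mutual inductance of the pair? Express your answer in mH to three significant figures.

The outer solenoid produces a uniform field B₁ = μ₀n₁I₁ across the inner coil,
so the flux linkage is N₂Φ = N₂B₁A₂ = μ₀n₁N₂A₂·I₁, giving M = μ₀n₁N₂A₂.
A₂ = πr² = π(2.410×10^-2 m)² = 1.8247×10^-3 m².
M = (4π×10⁻⁷)(2520)(174)(1.8247×10^-3) = 1.005×10^-3 H.

M ≈ 1.01 mH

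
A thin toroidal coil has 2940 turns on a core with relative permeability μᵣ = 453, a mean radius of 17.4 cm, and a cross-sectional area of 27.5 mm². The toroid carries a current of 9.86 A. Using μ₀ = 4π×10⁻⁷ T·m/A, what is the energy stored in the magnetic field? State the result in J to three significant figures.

L = μ₀μᵣN²A/(2πR) = (4π×10⁻⁷)(453)(2940)²(2.750×10^-5)/(2π×0.174) = 0.1238 H.
U = ½LI² = ½(0.1238)(9.86)² = 6.016 J.

U ≈ 6.02 J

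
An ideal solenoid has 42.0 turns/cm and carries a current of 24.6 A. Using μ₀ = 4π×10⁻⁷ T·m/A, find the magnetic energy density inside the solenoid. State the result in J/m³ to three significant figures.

u ≈ 6710 J/m³

B = μ₀nI = (4π×10⁻⁷)(4.200×10^3)(24.6) = 0.1298 T.
u = B²/(2μ₀) = (0.1298)²/(2×4π×10⁻⁷) = 6.707×10^3 J/m³.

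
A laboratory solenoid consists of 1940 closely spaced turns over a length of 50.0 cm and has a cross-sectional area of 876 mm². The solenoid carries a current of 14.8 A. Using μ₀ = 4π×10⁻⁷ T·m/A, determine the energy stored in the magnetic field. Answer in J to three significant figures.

U ≈ 0.907 J

A = 876 mm² = 8.760×10^-4 m².
L = μ₀N²A/ℓ = (4π×10⁻⁷)(1940)²(8.760×10^-4)/(0.5) = 8.286×10^-3 H.
U = ½LI² = ½(8.286×10^-3)(14.8)² = 0.90749 J.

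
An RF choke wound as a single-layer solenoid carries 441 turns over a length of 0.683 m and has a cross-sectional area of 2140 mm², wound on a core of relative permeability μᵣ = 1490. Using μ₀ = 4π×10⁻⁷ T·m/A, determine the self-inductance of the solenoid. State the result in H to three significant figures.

L ≈ 1.14 H

A = 2140 mm² = 2.140×10^-3 m².
For a long solenoid, L = μ₀μᵣN²A/ℓ.
L = (4π×10⁻⁷)(1490)(441)²(2.140×10^-3)/(0.683 m) = 1.141 H.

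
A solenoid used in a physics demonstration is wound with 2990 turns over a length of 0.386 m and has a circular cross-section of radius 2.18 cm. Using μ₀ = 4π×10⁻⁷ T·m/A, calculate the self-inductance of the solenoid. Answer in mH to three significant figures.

L ≈ 43.5 mH

A = πr² = π(2.180×10^-2 m)² = 1.493×10^-3 m².
For a long solenoid, L = μ₀N²A/ℓ.
L = (4π×10⁻⁷)(2990)²(1.493×10^-3)/(0.386 m) = 4.345×10^-2 H.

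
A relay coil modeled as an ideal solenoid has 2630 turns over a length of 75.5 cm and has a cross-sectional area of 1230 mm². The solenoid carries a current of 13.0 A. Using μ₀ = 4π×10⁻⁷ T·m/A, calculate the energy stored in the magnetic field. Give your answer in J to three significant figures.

A = 1230 mm² = 1.230×10^-3 m².
L = μ₀N²A/ℓ = (4π×10⁻⁷)(2630)²(1.230×10^-3)/(0.755) = 1.416×10^-2 H.
U = ½LI² = ½(1.416×10^-2)(13.0)² = 1.197 J.

U ≈ 1.20 J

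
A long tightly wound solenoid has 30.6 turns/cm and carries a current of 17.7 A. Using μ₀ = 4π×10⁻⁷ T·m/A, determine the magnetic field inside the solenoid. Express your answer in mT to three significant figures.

Inside a long solenoid, B = μ₀nI.
B = (4π×10⁻⁷)(3.060×10^3 m⁻¹)(17.7 A) = 6.806×10^-2 T.

B ≈ 68.1 mT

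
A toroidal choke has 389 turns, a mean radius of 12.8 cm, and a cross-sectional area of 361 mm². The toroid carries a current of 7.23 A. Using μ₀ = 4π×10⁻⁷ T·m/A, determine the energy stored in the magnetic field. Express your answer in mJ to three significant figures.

L = μ₀N²A/(2πR) = (4π×10⁻⁷)(389)²(3.610×10^-4)/(2π×0.128) = 8.535×10^-5 H.
U = ½LI² = ½(8.535×10^-5)(7.23)² = 2.231×10^-3 J.

U ≈ 2.23 mJ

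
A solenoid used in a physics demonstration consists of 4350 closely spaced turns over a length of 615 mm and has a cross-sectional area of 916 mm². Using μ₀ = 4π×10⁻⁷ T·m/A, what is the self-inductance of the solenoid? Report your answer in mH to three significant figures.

A = 916 mm² = 9.160×10^-4 m².
For a long solenoid, L = μ₀N²A/ℓ.
L = (4π×10⁻⁷)(4350)²(9.160×10^-4)/(0.615 m) = 3.542×10^-2 H.

L ≈ 35.4 mH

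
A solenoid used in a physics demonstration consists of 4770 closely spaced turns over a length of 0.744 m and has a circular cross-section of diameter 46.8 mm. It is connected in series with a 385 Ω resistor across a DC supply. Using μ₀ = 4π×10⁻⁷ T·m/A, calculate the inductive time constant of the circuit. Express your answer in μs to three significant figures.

τ ≈ 172 μs

A = π(d/2)² = π(2.340×10^-2 m)² = 1.720×10^-3 m².
L = μ₀N²A/ℓ = (4π×10⁻⁷)(4770)²(1.720×10^-3)/(0.744) = 6.611×10^-2 H.
τ = L/R = (6.611×10^-2)/(385) = 1.717×10^-4 s.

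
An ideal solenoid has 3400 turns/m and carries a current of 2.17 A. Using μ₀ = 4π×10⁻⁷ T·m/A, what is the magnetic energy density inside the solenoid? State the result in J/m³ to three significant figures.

B = μ₀nI = (4π×10⁻⁷)(3.400×10^3)(2.17) = 9.271×10^-3 T.
u = B²/(2μ₀) = (9.271×10^-3)²/(2×4π×10⁻⁷) = 34.2 J/m³.

u ≈ 34.2 J/m³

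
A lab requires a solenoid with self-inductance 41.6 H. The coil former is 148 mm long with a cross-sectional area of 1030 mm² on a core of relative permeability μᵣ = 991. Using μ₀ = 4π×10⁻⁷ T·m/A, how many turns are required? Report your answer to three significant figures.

N ≈ 2190 turns

A = 1030 mm² = 1.030×10^-3 m².
From L = μ₀μᵣN²A/ℓ, N = √(Lℓ / (μ₀μᵣA)).
N = √[(41.6)(0.148) / ((4π×10⁻⁷)(991)×1.030×10^-3)] = √(4.800×10^6) ≈ 2190.9.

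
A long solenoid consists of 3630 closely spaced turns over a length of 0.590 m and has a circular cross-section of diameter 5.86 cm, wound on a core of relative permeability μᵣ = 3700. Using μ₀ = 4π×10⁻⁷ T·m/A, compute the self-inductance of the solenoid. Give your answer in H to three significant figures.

A = π(d/2)² = π(2.930×10^-2 m)² = 2.697×10^-3 m².
For a long solenoid, L = μ₀μᵣN²A/ℓ.
L = (4π×10⁻⁷)(3700)(3630)²(2.697×10^-3)/(0.59 m) = 280.1 H.

L ≈ 280 H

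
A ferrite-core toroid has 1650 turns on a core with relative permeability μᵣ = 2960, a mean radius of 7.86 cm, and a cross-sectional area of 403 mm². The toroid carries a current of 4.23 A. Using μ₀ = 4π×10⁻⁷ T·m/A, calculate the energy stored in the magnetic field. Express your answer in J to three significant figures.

U ≈ 73.9 J

L = μ₀μᵣN²A/(2πR) = (4π×10⁻⁷)(2960)(1650)²(4.030×10^-4)/(2π×7.860×10^-2) = 8.264 H.
U = ½LI² = ½(8.264)(4.23)² = 73.93 J.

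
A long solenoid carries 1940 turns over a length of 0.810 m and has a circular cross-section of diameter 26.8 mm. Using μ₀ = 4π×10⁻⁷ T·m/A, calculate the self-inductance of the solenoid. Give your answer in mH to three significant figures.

A = π(d/2)² = π(1.340×10^-2 m)² = 5.641×10^-4 m².
For a long solenoid, L = μ₀N²A/ℓ.
L = (4π×10⁻⁷)(1940)²(5.641×10^-4)/(0.81 m) = 3.294×10^-3 H.

L ≈ 3.29 mH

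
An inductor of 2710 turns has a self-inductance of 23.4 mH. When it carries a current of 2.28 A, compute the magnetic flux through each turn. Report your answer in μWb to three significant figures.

From L = NΦ_B/I, the flux per turn is Φ_B = LI/N.
Φ_B = (2.340×10^-2 H)(2.28 A)/2710 = 1.969×10^-5 Wb.

Φ_B ≈ 19.7 μWb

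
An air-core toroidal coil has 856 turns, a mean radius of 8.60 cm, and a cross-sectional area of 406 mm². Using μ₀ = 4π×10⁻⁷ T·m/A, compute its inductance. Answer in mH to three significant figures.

L ≈ 0.692 mH

For a thin toroid, L = μ₀N²A/(2πR).
L = (4π×10⁻⁷)(856)²(4.060×10^-4) / (2π×8.600×10^-2 m) = 6.918×10^-4 H.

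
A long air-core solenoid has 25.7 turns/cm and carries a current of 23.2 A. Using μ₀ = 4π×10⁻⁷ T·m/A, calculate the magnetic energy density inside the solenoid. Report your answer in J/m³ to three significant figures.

B = μ₀nI = (4π×10⁻⁷)(2.570×10^3)(23.2) = 7.493×10^-2 T.
u = B²/(2μ₀) = (7.493×10^-2)²/(2×4π×10⁻⁷) = 2.234×10^3 J/m³.

u ≈ 2230 J/m³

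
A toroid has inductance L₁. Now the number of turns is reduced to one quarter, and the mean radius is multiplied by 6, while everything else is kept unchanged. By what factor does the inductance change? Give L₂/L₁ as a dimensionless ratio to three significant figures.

For a toroid, L ∝ μᵣN²A/R.
L₂/L₁ = (0.25)^2 × (6)^-1 = 0.0104.

L₂/L₁ = 0.0104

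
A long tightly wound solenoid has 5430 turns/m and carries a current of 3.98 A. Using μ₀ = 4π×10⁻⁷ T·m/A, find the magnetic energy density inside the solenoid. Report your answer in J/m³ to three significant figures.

u ≈ 293 J/m³

B = μ₀nI = (4π×10⁻⁷)(5.430×10^3)(3.98) = 2.716×10^-2 T.
u = B²/(2μ₀) = (2.716×10^-2)²/(2×4π×10⁻⁷) = 293.46 J/m³.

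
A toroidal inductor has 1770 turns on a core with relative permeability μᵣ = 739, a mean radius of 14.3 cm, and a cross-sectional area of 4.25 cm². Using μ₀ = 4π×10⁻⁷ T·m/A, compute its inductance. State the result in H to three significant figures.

For a thin toroid, L = μ₀μᵣN²A/(2πR).
L = (4π×10⁻⁷)(739)(1770)²(4.250×10^-4) / (2π×0.143 m) = 1.376 H.

L ≈ 1.38 H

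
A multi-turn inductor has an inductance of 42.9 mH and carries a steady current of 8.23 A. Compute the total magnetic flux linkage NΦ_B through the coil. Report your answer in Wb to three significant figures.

From L = NΦ_B/I, the flux linkage is NΦ_B = LI.
NΦ_B = (4.290×10^-2 H)(8.23 A) = 0.3531 Wb.

NΦ_B ≈ 0.353 Wb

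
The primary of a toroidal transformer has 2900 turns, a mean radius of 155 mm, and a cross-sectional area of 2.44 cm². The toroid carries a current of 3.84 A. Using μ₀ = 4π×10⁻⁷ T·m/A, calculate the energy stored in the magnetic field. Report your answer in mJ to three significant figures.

U ≈ 19.5 mJ

L = μ₀N²A/(2πR) = (4π×10⁻⁷)(2900)²(2.440×10^-4)/(2π×0.155) = 2.648×10^-3 H.
U = ½LI² = ½(2.648×10^-3)(3.84)² = 1.952×10^-2 J.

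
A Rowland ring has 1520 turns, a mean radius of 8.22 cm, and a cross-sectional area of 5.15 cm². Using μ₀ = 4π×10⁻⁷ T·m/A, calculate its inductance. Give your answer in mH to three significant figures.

For a thin toroid, L = μ₀N²A/(2πR).
L = (4π×10⁻⁷)(1520)²(5.150×10^-4) / (2π×8.220×10^-2 m) = 2.895×10^-3 H.

L ≈ 2.90 mH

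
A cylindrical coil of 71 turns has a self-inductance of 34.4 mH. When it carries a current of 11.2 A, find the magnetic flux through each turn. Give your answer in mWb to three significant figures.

Φ_B ≈ 5.43 mWb

From L = NΦ_B/I, the flux per turn is Φ_B = LI/N.
Φ_B = (3.440×10^-2 H)(11.2 A)/71 = 5.426×10^-3 Wb.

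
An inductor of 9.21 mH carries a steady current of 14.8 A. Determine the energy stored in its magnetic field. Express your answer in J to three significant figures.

U ≈ 1.01 J

Stored magnetic energy: U = ½LI².
U = ½(9.210×10^-3 H)(14.8 A)² = 1.009 J.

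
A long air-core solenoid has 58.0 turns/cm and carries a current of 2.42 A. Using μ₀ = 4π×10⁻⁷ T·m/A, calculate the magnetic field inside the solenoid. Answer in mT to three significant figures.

B ≈ 17.6 mT

Inside a long solenoid, B = μ₀nI.
B = (4π×10⁻⁷)(5.800×10^3 m⁻¹)(2.42 A) = 1.764×10^-2 T.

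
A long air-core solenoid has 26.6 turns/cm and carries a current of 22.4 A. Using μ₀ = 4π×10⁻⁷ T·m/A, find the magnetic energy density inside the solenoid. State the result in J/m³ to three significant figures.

u ≈ 2230 J/m³

B = μ₀nI = (4π×10⁻⁷)(2.660×10^3)(22.4) = 7.488×10^-2 T.
u = B²/(2μ₀) = (7.488×10^-2)²/(2×4π×10⁻⁷) = 2.231×10^3 J/m³.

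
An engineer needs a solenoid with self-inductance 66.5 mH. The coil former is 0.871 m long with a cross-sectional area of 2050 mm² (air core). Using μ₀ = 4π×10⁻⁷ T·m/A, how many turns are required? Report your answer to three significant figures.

N ≈ 4740 turns

A = 2050 mm² = 2.050×10^-3 m².
From L = μ₀N²A/ℓ, N = √(Lℓ / (μ₀A)).
N = √[(6.650×10^-2)(0.871) / ((4π×10⁻⁷)×2.050×10^-3)] = √(2.248×10^7) ≈ 4741.7.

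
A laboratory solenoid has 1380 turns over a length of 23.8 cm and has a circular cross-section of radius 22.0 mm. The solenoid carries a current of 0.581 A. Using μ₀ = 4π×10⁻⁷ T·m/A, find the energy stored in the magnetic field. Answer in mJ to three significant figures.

A = πr² = π(2.200×10^-2 m)² = 1.521×10^-3 m².
L = μ₀N²A/ℓ = (4π×10⁻⁷)(1380)²(1.521×10^-3)/(0.238) = 1.529×10^-2 H.
U = ½LI² = ½(1.529×10^-2)(0.581)² = 2.581×10^-3 J.

U ≈ 2.58 mJ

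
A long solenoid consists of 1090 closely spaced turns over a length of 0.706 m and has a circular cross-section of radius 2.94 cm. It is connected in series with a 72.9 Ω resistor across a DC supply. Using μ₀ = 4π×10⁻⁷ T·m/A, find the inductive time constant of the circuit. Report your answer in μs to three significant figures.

A = πr² = π(2.940×10^-2 m)² = 2.715×10^-3 m².
L = μ₀N²A/ℓ = (4π×10⁻⁷)(1090)²(2.715×10^-3)/(0.706) = 5.743×10^-3 H.
τ = L/R = (5.743×10^-3)/(72.9) = 7.877×10^-5 s.

τ ≈ 78.8 μs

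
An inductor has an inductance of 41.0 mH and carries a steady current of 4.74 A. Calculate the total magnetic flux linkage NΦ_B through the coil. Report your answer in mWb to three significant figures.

NΦ_B ≈ 194 mWb

From L = NΦ_B/I, the flux linkage is NΦ_B = LI.
NΦ_B = (4.100×10^-2 H)(4.74 A) = 0.1943 Wb.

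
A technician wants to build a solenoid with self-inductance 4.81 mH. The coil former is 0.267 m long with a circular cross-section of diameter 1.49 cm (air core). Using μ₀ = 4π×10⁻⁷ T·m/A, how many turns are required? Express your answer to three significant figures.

N ≈ 2420 turns

A = π(d/2)² = π(7.450×10^-3 m)² = 1.744×10^-4 m².
From L = μ₀N²A/ℓ, N = √(Lℓ / (μ₀A)).
N = √[(4.810×10^-3)(0.267) / ((4π×10⁻⁷)×1.744×10^-4)] = √(5.861×10^6) ≈ 2421.0.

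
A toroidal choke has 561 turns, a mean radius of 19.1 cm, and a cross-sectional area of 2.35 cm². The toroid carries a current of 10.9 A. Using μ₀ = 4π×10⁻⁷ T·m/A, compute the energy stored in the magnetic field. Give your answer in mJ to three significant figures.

L = μ₀N²A/(2πR) = (4π×10⁻⁷)(561)²(2.350×10^-4)/(2π×0.191) = 7.744×10^-5 H.
U = ½LI² = ½(7.744×10^-5)(10.9)² = 4.601×10^-3 J.

U ≈ 4.60 mJ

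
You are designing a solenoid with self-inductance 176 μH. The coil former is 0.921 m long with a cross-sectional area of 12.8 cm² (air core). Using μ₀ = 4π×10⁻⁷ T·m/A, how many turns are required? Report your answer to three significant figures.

N ≈ 317 turns

A = 12.8 cm² = 1.280×10^-3 m².
From L = μ₀N²A/ℓ, N = √(Lℓ / (μ₀A)).
N = √[(1.760×10^-4)(0.921) / ((4π×10⁻⁷)×1.280×10^-3)] = √(1.008×10^5) ≈ 317.45.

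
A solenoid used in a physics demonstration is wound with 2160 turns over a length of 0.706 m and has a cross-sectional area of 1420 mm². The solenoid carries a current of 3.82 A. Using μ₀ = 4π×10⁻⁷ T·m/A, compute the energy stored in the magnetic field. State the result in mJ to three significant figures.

A = 1420 mm² = 1.420×10^-3 m².
L = μ₀N²A/ℓ = (4π×10⁻⁷)(2160)²(1.420×10^-3)/(0.706) = 1.179×10^-2 H.
U = ½LI² = ½(1.179×10^-2)(3.82)² = 8.604×10^-2 J.

U ≈ 86.0 mJ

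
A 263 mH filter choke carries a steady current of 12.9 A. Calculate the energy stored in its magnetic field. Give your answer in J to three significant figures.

U ≈ 21.9 J

Stored magnetic energy: U = ½LI².
U = ½(0.263 H)(12.9 A)² = 21.88 J.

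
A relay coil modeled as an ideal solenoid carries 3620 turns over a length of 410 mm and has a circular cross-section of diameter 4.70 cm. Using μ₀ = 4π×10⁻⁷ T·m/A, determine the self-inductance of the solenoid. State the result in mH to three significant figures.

A = π(d/2)² = π(2.350×10^-2 m)² = 1.7349×10^-3 m².
For a long solenoid, L = μ₀N²A/ℓ.
L = (4π×10⁻⁷)(3620)²(1.7349×10^-3)/(0.41 m) = 6.968×10^-2 H.

L ≈ 69.7 mH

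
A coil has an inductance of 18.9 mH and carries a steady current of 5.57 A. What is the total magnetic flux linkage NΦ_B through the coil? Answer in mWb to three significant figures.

From L = NΦ_B/I, the flux linkage is NΦ_B = LI.
NΦ_B = (1.890×10^-2 H)(5.57 A) = 0.1053 Wb.

NΦ_B ≈ 105 mWb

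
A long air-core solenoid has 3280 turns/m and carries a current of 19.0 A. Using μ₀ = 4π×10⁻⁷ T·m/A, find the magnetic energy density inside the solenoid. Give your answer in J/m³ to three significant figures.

u ≈ 2440 J/m³

B = μ₀nI = (4π×10⁻⁷)(3.280×10^3)(19.0) = 7.831×10^-2 T.
u = B²/(2μ₀) = (7.831×10^-2)²/(2×4π×10⁻⁷) = 2.440×10^3 J/m³.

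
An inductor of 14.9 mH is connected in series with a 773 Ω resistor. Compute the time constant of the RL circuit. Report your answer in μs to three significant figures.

τ = L/R = (1.490×10^-2 H)/(773 Ω) = 1.928×10^-5 s.

τ ≈ 19.3 μs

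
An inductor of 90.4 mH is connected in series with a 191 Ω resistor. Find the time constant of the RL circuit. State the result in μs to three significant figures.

τ ≈ 473 μs

τ = L/R = (9.040×10^-2 H)/(191 Ω) = 4.733×10^-4 s.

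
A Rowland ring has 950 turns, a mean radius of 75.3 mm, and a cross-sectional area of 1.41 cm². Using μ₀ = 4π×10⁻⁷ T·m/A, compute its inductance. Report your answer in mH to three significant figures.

For a thin toroid, L = μ₀N²A/(2πR).
L = (4π×10⁻⁷)(950)²(1.410×10^-4) / (2π×7.530×10^-2 m) = 3.380×10^-4 H.

L ≈ 0.338 mH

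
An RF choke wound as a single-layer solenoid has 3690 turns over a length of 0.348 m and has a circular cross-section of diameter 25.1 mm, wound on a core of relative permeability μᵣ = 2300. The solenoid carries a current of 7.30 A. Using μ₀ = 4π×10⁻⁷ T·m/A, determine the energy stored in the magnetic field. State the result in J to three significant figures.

U ≈ 1490 J

A = π(d/2)² = π(1.255×10^-2 m)² = 4.948×10^-4 m².
L = μ₀μᵣN²A/ℓ = (4π×10⁻⁷)(2300)(3690)²(4.948×10^-4)/(0.348) = 55.96 H.
U = ½LI² = ½(55.96)(7.30)² = 1.491×10^3 J.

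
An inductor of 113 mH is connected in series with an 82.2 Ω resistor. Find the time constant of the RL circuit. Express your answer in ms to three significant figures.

τ ≈ 1.37 ms

τ = L/R = (0.113 H)/(82.2 Ω) = 1.3747×10^-3 s.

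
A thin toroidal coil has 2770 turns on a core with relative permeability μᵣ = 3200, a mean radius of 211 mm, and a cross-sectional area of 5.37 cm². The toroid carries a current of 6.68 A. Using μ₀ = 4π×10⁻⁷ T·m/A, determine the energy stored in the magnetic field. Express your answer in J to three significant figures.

U ≈ 279 J

L = μ₀μᵣN²A/(2πR) = (4π×10⁻⁷)(3200)(2770)²(5.370×10^-4)/(2π×0.211) = 12.5 H.
U = ½LI² = ½(12.5)(6.68)² = 278.8 J.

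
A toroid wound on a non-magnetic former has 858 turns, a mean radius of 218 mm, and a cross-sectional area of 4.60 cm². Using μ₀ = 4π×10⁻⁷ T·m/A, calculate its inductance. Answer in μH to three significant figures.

For a thin toroid, L = μ₀N²A/(2πR).
L = (4π×10⁻⁷)(858)²(4.600×10^-4) / (2π×0.218 m) = 3.107×10^-4 H.

L ≈ 311 μH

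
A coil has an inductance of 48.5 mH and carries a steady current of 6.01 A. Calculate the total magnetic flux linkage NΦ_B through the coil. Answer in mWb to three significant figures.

NΦ_B ≈ 291 mWb

From L = NΦ_B/I, the flux linkage is NΦ_B = LI.
NΦ_B = (4.850×10^-2 H)(6.01 A) = 0.29148 Wb.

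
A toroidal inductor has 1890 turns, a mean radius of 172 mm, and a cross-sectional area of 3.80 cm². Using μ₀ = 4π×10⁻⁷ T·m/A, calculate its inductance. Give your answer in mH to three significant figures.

L ≈ 1.58 mH

For a thin toroid, L = μ₀N²A/(2πR).
L = (4π×10⁻⁷)(1890)²(3.800×10^-4) / (2π×0.172 m) = 1.578×10^-3 H.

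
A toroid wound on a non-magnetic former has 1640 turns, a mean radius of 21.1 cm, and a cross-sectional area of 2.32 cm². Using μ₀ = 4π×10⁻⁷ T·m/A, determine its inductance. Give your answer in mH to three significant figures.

For a thin toroid, L = μ₀N²A/(2πR).
L = (4π×10⁻⁷)(1640)²(2.320×10^-4) / (2π×0.211 m) = 5.9146×10^-4 H.

L ≈ 0.591 mH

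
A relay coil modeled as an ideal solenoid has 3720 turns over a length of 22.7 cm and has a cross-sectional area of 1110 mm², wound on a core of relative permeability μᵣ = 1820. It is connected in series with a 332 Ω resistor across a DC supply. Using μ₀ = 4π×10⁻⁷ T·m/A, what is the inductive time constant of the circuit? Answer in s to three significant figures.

τ ≈ 0.466 s

A = 1110 mm² = 1.110×10^-3 m².
L = μ₀μᵣN²A/ℓ = (4π×10⁻⁷)(1820)(3720)²(1.110×10^-3)/(0.227) = 154.8 H.
τ = L/R = (154.8)/(332) = 0.4662 s.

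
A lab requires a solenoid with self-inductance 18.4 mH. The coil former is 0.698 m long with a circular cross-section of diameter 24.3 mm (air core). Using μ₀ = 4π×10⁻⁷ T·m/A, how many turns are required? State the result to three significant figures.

N ≈ 4690 turns

A = π(d/2)² = π(1.215×10^-2 m)² = 4.638×10^-4 m².
From L = μ₀N²A/ℓ, N = √(Lℓ / (μ₀A)).
N = √[(1.840×10^-2)(0.698) / ((4π×10⁻⁷)×4.638×10^-4)] = √(2.204×10^7) ≈ 4694.4.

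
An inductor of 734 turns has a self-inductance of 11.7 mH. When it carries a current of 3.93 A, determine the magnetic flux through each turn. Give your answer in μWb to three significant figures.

From L = NΦ_B/I, the flux per turn is Φ_B = LI/N.
Φ_B = (1.170×10^-2 H)(3.93 A)/734 = 6.264×10^-5 Wb.

Φ_B ≈ 62.6 μWb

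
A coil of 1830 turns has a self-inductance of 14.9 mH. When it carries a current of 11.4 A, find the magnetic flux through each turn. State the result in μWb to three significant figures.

Φ_B ≈ 92.8 μWb

From L = NΦ_B/I, the flux per turn is Φ_B = LI/N.
Φ_B = (1.490×10^-2 H)(11.4 A)/1830 = 9.282×10^-5 Wb.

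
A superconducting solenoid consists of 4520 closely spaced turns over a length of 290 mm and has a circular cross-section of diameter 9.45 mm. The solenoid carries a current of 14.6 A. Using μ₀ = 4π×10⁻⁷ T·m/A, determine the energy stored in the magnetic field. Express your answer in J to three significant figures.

A = π(d/2)² = π(4.725×10^-3 m)² = 7.014×10^-5 m².
L = μ₀N²A/ℓ = (4π×10⁻⁷)(4520)²(7.014×10^-5)/(0.29) = 6.209×10^-3 H.
U = ½LI² = ½(6.209×10^-3)(14.6)² = 0.6618 J.

U ≈ 0.662 J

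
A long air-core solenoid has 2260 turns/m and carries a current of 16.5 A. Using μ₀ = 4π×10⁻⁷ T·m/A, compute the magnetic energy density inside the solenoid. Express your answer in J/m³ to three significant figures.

B = μ₀nI = (4π×10⁻⁷)(2.260×10^3)(16.5) = 4.686×10^-2 T.
u = B²/(2μ₀) = (4.686×10^-2)²/(2×4π×10⁻⁷) = 873.7 J/m³.

u ≈ 874 J/m³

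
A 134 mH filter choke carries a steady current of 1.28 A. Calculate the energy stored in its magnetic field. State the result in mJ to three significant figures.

U ≈ 110 mJ

Stored magnetic energy: U = ½LI².
U = ½(0.134 H)(1.28 A)² = 0.1098 J.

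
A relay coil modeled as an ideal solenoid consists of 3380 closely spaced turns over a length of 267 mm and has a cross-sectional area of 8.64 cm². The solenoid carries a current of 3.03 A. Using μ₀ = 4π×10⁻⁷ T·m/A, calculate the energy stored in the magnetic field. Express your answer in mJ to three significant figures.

U ≈ 213 mJ

A = 8.64 cm² = 8.640×10^-4 m².
L = μ₀N²A/ℓ = (4π×10⁻⁷)(3380)²(8.640×10^-4)/(0.267) = 4.646×10^-2 H.
U = ½LI² = ½(4.646×10^-2)(3.03)² = 0.2133 J.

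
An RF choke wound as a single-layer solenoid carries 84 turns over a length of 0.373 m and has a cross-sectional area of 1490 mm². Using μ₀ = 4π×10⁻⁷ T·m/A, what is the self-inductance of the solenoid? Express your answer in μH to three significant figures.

A = 1490 mm² = 1.490×10^-3 m².
For a long solenoid, L = μ₀N²A/ℓ.
L = (4π×10⁻⁷)(84)²(1.490×10^-3)/(0.373 m) = 3.542×10^-5 H.

L ≈ 35.4 μH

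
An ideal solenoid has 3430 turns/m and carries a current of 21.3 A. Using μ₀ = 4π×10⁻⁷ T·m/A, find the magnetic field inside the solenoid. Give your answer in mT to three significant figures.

Inside a long solenoid, B = μ₀nI.
B = (4π×10⁻⁷)(3.430×10^3 m⁻¹)(21.3 A) = 9.181×10^-2 T.

B ≈ 91.8 mT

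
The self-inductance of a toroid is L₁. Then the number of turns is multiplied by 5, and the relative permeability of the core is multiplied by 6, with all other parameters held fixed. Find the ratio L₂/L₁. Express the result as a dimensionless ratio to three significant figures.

L₂/L₁ = 150

For a toroid, L ∝ μᵣN²A/R.
L₂/L₁ = (5)^2 × (6) = 150.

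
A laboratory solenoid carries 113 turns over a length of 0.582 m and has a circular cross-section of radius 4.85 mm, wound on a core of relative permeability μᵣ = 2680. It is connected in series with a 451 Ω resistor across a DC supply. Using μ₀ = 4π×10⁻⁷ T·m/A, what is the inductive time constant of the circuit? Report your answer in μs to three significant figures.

τ ≈ 12.1 μs

A = πr² = π(4.850×10^-3 m)² = 7.390×10^-5 m².
L = μ₀μᵣN²A/ℓ = (4π×10⁻⁷)(2680)(113)²(7.390×10^-5)/(0.582) = 5.460×10^-3 H.
τ = L/R = (5.460×10^-3)/(451) = 1.211×10^-5 s.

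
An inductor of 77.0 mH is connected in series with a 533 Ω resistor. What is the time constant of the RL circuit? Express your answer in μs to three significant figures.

τ = L/R = (7.700×10^-2 H)/(533 Ω) = 1.4447×10^-4 s.

τ ≈ 144 μs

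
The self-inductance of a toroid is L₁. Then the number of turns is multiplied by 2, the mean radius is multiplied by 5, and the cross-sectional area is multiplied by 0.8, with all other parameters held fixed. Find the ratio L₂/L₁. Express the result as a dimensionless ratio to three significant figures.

L₂/L₁ = 0.640

For a toroid, L ∝ μᵣN²A/R.
L₂/L₁ = (2)^2 × (5)^-1 × (0.8) = 0.640.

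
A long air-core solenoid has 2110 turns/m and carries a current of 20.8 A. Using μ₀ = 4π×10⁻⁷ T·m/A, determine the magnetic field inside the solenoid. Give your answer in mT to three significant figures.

Inside a long solenoid, B = μ₀nI.
B = (4π×10⁻⁷)(2.110×10^3 m⁻¹)(20.8 A) = 5.515×10^-2 T.

B ≈ 55.2 mT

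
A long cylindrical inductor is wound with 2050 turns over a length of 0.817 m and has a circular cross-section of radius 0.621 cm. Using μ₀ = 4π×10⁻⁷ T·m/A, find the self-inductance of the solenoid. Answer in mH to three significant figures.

L ≈ 0.783 mH

A = πr² = π(6.210×10^-3 m)² = 1.212×10^-4 m².
For a long solenoid, L = μ₀N²A/ℓ.
L = (4π×10⁻⁷)(2050)²(1.212×10^-4)/(0.817 m) = 7.831×10^-4 H.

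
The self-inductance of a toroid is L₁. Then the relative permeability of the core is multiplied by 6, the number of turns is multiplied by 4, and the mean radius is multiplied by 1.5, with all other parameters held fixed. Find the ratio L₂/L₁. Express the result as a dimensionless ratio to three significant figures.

L₂/L₁ = 64.0

For a toroid, L ∝ μᵣN²A/R.
L₂/L₁ = (6) × (4)^2 × (1.5)^-1 = 64.0.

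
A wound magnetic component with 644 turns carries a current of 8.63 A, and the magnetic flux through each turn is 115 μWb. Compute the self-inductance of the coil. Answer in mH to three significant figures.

Self-inductance is defined by L = NΦ_B/I (flux linkage over current).
L = (644)(1.150×10^-4 Wb)/(8.63 A) = 8.582×10^-3 H.

L ≈ 8.58 mH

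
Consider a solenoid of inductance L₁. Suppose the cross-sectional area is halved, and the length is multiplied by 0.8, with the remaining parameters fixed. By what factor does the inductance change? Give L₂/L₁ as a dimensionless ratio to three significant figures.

For a solenoid, L ∝ μᵣN²A/ℓ.
L₂/L₁ = (0.5) × (0.8)^-1 = 0.625.

L₂/L₁ = 0.625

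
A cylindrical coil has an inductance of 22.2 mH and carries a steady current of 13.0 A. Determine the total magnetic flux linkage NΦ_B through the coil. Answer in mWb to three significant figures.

NΦ_B ≈ 289 mWb

From L = NΦ_B/I, the flux linkage is NΦ_B = LI.
NΦ_B = (2.220×10^-2 H)(13.0 A) = 0.2886 Wb.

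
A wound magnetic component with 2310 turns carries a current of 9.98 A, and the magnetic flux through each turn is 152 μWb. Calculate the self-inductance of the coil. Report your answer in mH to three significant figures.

L ≈ 35.2 mH

Self-inductance is defined by L = NΦ_B/I (flux linkage over current).
L = (2310)(1.520×10^-4 Wb)/(9.98 A) = 3.518×10^-2 H.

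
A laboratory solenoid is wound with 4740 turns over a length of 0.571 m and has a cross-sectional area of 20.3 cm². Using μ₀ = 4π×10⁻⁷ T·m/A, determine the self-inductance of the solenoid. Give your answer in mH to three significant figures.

A = 20.3 cm² = 2.030×10^-3 m².
For a long solenoid, L = μ₀N²A/ℓ.
L = (4π×10⁻⁷)(4740)²(2.030×10^-3)/(0.571 m) = 0.1004 H.

L ≈ 100 mH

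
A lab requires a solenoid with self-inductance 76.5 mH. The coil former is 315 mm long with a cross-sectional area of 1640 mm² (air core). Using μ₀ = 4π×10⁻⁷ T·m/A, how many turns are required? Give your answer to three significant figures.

A = 1640 mm² = 1.640×10^-3 m².
From L = μ₀N²A/ℓ, N = √(Lℓ / (μ₀A)).
N = √[(7.650×10^-2)(0.315) / ((4π×10⁻⁷)×1.640×10^-3)] = √(1.169×10^7) ≈ 3419.5.

N ≈ 3420 turns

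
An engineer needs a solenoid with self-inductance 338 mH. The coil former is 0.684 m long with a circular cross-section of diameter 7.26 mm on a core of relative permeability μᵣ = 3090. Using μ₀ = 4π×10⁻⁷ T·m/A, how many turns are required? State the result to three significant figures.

A = π(d/2)² = π(3.630×10^-3 m)² = 4.140×10^-5 m².
From L = μ₀μᵣN²A/ℓ, N = √(Lℓ / (μ₀μᵣA)).
N = √[(0.338)(0.684) / ((4π×10⁻⁷)(3090)×4.140×10^-5)] = √(1.438×10^6) ≈ 1199.3.

N ≈ 1200 turns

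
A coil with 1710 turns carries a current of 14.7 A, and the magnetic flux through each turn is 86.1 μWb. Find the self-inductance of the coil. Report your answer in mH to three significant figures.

L ≈ 10.0 mH

Self-inductance is defined by L = NΦ_B/I (flux linkage over current).
L = (1710)(8.610×10^-5 Wb)/(14.7 A) = 1.002×10^-2 H.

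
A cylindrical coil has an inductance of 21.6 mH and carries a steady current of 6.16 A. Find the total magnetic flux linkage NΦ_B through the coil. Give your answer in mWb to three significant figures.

From L = NΦ_B/I, the flux linkage is NΦ_B = LI.
NΦ_B = (2.160×10^-2 H)(6.16 A) = 0.1331 Wb.

NΦ_B ≈ 133 mWb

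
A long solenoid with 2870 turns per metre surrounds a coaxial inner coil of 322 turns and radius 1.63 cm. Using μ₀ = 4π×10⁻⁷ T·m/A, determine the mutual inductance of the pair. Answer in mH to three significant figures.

The outer solenoid produces a uniform field B₁ = μ₀n₁I₁ across the inner coil,
so the flux linkage is N₂Φ = N₂B₁A₂ = μ₀n₁N₂A₂·I₁, giving M = μ₀n₁N₂A₂.
A₂ = πr² = π(1.630×10^-2 m)² = 8.347×10^-4 m².
M = (4π×10⁻⁷)(2870)(322)(8.347×10^-4) = 9.693×10^-4 H.

M ≈ 0.969 mH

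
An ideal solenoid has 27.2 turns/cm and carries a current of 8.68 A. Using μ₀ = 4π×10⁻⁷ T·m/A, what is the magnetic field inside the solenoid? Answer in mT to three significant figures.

Inside a long solenoid, B = μ₀nI.
B = (4π×10⁻⁷)(2.720×10^3 m⁻¹)(8.68 A) = 2.967×10^-2 T.

B ≈ 29.7 mT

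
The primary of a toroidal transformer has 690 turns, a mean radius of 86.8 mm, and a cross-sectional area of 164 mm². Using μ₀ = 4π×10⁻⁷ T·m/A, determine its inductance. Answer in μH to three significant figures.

L ≈ 180 μH

For a thin toroid, L = μ₀N²A/(2πR).
L = (4π×10⁻⁷)(690)²(1.640×10^-4) / (2π×8.680×10^-2 m) = 1.799×10^-4 H.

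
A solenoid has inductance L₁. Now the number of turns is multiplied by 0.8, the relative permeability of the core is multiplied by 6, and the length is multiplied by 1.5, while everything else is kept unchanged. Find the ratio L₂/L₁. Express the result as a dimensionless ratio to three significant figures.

L₂/L₁ = 2.56

For a solenoid, L ∝ μᵣN²A/ℓ.
L₂/L₁ = (0.8)^2 × (6) × (1.5)^-1 = 2.56.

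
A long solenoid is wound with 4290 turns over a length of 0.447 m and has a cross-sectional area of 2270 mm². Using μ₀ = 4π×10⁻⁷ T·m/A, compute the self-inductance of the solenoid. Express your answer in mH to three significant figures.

L ≈ 117 mH

A = 2270 mm² = 2.270×10^-3 m².
For a long solenoid, L = μ₀N²A/ℓ.
L = (4π×10⁻⁷)(4290)²(2.270×10^-3)/(0.447 m) = 0.1174 H.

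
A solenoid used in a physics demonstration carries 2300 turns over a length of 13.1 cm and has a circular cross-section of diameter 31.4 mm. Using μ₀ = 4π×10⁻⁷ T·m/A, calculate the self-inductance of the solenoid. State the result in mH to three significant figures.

A = π(d/2)² = π(1.570×10^-2 m)² = 7.744×10^-4 m².
For a long solenoid, L = μ₀N²A/ℓ.
L = (4π×10⁻⁷)(2300)²(7.744×10^-4)/(0.131 m) = 3.930×10^-2 H.

L ≈ 39.3 mH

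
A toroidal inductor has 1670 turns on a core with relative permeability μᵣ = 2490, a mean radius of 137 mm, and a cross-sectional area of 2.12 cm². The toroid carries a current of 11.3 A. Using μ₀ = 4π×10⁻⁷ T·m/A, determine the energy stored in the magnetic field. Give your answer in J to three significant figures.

U ≈ 137 J

L = μ₀μᵣN²A/(2πR) = (4π×10⁻⁷)(2490)(1670)²(2.120×10^-4)/(2π×0.137) = 2.149 H.
U = ½LI² = ½(2.149)(11.3)² = 137.2 J.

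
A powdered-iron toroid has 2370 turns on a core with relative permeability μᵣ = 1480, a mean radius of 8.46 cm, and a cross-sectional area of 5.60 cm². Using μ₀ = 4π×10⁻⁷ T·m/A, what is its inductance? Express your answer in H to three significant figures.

L ≈ 11.0 H

For a thin toroid, L = μ₀μᵣN²A/(2πR).
L = (4π×10⁻⁷)(1480)(2370)²(5.600×10^-4) / (2π×8.460×10^-2 m) = 11.01 H.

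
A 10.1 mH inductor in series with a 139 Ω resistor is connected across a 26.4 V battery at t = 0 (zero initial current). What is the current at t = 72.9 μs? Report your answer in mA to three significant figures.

τ = L/R = 1.010×10^-2/139 = 7.266×10^-5 s; final current I_∞ = ε/R = 26.4/139 = 0.1899 A.
I(t) = I_∞(1 − e^(−t/τ)) with t/τ = 1.003.
I = (0.1899)(1 − e^(−1.003)) = 0.1203 A.

I ≈ 120 mA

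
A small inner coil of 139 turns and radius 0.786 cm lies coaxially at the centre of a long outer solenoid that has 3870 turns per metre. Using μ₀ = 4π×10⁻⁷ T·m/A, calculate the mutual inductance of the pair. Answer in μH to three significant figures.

The outer solenoid produces a uniform field B₁ = μ₀n₁I₁ across the inner coil,
so the flux linkage is N₂Φ = N₂B₁A₂ = μ₀n₁N₂A₂·I₁, giving M = μ₀n₁N₂A₂.
A₂ = πr² = π(7.860×10^-3 m)² = 1.941×10^-4 m².
M = (4π×10⁻⁷)(3870)(139)(1.941×10^-4) = 1.312×10^-4 H.

M ≈ 131 μH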